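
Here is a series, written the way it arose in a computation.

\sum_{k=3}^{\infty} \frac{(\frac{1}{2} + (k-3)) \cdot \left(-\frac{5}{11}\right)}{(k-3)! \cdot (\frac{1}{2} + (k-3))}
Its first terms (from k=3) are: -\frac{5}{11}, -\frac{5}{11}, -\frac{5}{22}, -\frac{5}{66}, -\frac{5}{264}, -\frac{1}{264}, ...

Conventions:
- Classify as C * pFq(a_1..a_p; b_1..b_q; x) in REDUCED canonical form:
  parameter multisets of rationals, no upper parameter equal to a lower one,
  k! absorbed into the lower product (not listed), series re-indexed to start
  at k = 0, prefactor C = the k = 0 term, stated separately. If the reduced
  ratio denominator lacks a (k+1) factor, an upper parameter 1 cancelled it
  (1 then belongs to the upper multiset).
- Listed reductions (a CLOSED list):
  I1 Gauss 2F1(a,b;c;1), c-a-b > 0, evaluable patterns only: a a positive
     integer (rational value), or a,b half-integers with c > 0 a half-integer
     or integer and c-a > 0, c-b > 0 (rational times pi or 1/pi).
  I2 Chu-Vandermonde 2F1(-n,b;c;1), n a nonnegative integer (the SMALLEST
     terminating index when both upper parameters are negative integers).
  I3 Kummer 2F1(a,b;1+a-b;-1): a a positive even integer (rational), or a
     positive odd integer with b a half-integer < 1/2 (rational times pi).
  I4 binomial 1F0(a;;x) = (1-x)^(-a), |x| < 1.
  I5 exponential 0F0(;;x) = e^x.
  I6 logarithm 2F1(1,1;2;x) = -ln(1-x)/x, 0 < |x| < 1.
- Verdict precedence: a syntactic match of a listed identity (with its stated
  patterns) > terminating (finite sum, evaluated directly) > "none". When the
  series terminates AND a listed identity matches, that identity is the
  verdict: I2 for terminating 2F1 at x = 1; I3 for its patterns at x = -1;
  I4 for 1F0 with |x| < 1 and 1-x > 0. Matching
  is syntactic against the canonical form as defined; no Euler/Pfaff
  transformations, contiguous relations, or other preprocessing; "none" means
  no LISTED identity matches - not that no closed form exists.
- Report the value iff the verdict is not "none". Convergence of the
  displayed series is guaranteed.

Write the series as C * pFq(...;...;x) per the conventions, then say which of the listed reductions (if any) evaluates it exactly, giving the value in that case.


Canonical form: C = -\frac{5}{11} times 0F0 with upper {-}, lower {-}, x = 1. Verdict: the exponential series (I5) applies (the 0F0 exponential series at x = 1). Its exact value is \left(-\frac{5}{11}\right) \cdot e^{1}.

Structural cue: t_0 being -\frac{5}{11}, the factor k + 1/2 cancels (top and bottom), leaving C = -5/11.
Step ratio: r(k) = 1 * 1 / [(k+1)] - rational; roots negated = parameters, x = 1, C = -\frac{5}{11}.


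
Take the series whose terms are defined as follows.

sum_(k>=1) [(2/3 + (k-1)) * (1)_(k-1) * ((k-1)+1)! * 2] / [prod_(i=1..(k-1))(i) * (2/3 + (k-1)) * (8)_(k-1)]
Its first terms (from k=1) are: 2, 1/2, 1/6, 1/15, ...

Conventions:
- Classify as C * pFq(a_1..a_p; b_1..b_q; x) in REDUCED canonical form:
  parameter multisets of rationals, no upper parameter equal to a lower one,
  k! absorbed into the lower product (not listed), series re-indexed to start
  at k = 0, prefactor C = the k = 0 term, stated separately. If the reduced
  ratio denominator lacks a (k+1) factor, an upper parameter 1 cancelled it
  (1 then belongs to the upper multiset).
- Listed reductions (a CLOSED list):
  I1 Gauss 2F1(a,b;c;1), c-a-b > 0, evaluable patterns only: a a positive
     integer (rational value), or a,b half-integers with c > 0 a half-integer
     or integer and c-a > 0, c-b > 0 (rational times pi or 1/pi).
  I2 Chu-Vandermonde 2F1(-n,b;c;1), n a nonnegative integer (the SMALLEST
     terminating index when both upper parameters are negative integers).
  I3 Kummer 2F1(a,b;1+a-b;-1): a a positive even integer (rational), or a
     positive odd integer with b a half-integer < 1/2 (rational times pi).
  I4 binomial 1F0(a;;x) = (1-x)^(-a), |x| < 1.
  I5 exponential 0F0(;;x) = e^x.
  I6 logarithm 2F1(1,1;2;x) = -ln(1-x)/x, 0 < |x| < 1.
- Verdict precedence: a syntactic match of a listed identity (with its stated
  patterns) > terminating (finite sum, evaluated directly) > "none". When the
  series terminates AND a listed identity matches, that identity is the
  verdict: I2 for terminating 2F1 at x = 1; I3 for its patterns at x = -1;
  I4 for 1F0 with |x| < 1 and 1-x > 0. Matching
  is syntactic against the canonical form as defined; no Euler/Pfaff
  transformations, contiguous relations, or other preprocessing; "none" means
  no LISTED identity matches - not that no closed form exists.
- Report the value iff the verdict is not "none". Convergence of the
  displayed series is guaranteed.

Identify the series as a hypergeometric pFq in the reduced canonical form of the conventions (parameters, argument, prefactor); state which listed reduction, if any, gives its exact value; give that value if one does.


Classification (C = 2): 2F1 with upper {1, 2}, lower {8}, argument x = 1. Verdict: Gauss's theorem (I1) applies (x = 1: the Gamma ratio telescopes since c-a-b = 5 > 0 and a = 1 in Z>0). Sum: 14/5.

Structural cue: t_0 being 2, the product of the first k integers (C = 2, x = 1) is k!.
Term ratio: r(k) = 1 * (k+1) (k+2) / [(k+8) (k+1)] - rational in k, leading ratio 1; with t_0 = 2, classification follows.


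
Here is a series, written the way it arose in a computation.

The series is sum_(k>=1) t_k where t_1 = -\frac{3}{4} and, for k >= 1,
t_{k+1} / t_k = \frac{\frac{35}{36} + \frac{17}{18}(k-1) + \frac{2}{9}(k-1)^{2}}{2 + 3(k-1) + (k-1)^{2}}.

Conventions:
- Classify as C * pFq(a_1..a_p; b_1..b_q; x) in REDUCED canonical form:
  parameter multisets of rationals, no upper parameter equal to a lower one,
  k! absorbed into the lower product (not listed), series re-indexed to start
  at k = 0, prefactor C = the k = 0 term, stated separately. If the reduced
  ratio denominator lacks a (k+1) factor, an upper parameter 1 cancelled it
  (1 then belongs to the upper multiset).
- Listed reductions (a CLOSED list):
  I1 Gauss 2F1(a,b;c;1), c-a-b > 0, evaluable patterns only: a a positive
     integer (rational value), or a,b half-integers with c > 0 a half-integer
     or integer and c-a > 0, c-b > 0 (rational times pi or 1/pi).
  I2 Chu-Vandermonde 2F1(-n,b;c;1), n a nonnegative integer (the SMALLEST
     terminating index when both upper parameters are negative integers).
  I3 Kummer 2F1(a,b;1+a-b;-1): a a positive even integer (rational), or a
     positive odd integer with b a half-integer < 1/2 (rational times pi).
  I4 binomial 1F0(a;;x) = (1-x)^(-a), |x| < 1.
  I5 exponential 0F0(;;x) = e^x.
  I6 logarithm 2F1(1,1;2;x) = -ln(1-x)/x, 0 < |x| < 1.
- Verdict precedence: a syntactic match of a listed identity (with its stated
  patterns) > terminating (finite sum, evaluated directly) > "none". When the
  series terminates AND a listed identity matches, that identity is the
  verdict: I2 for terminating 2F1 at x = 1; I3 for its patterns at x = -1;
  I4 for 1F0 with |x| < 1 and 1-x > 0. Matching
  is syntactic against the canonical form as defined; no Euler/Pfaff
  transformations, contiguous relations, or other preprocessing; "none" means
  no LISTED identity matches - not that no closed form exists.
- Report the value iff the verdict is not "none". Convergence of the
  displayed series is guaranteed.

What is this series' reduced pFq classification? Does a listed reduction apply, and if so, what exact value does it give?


This is -\frac{3}{4} * 2F1(\frac{7}{4}, \frac{5}{2}; 2; \frac{2}{9}) in reduced canonical form. Verdict: no listed reduction: x = \frac{2}{9} and upper {\frac{7}{4}, \frac{5}{2}} fail every I1-I6 pattern.

Key observation: from the first term -\frac{3}{4}: roots of the ratio polynomials (prefactor -3/4) are the negated parameters.
Consecutive-term ratio: r(k) = \frac{2}{9} * (k+\frac{7}{4}) (k+\frac{5}{2}) / [(k+2) (k+1)] ; factor over Q: parameters, x = \frac{2}{9}, and C = -\frac{3}{4}.


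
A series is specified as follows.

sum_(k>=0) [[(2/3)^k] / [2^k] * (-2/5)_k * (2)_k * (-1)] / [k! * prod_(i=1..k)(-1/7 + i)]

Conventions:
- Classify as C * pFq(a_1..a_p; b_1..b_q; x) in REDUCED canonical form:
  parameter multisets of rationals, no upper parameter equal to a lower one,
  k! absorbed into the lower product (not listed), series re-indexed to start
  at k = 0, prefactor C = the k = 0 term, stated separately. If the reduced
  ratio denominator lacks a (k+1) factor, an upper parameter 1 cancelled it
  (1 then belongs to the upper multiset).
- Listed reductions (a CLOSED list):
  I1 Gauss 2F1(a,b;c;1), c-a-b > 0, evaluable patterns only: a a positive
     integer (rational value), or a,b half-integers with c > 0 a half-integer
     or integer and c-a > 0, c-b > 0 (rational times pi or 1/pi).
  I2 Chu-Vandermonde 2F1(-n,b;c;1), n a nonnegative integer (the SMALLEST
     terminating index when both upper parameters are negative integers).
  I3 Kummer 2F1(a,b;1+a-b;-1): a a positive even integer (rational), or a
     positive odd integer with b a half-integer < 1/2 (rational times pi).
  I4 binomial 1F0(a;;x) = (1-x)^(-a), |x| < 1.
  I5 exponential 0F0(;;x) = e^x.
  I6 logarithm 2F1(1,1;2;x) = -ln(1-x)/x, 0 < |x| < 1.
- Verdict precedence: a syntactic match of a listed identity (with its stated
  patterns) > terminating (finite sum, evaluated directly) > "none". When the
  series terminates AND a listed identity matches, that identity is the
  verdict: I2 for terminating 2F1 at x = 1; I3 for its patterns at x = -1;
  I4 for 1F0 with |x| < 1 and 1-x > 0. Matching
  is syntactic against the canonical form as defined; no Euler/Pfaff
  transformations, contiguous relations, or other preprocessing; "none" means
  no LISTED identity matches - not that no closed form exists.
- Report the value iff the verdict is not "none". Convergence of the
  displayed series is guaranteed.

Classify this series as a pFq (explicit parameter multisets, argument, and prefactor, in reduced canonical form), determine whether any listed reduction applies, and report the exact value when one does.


Key step: t_0 being -1, the two k-th powers (prefactor -1) combine into one argument.
Term ratio: r(k) = (1/3) * (k-2/5) (k+2) / [(k+6/7) (k+1)] - rational in k. x = (1/3); t_0 = -1; negate the roots.

Canonical form: C = -1 times 2F1 with upper {-2/5, 2}, lower {6/7}, x = 1/3. Verdict: no listed reduction: x = 1/3 and upper {-2/5, 2} fail every I1-I6 pattern.


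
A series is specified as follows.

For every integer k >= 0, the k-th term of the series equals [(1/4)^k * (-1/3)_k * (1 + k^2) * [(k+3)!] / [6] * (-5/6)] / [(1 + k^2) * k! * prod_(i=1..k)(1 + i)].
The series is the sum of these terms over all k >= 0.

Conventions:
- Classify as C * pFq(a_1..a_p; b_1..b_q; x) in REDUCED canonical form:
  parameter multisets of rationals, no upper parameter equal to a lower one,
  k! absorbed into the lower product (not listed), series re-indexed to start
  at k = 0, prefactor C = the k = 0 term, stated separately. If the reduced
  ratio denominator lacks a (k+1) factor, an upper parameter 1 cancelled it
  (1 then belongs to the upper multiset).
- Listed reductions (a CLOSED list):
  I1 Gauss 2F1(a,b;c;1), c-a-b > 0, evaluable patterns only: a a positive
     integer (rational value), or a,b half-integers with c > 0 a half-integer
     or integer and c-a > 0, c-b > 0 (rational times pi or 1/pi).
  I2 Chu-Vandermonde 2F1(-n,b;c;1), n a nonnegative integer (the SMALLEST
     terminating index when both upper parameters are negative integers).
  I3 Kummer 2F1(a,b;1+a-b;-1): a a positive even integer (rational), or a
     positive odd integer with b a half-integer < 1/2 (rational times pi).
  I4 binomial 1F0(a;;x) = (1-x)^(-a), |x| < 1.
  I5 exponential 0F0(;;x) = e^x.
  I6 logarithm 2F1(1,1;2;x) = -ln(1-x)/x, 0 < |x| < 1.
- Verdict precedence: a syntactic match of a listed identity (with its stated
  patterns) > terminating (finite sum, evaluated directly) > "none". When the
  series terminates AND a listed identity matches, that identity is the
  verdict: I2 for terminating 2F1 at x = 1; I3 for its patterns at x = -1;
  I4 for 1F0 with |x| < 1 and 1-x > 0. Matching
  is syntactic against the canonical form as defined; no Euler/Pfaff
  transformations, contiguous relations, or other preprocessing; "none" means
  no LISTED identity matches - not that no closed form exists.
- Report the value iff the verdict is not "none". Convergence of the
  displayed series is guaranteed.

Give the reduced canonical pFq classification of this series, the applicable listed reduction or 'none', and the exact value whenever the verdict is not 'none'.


With C = -5/6: the canonical form is 2F1(-1/3, 4; 2; 1/4). Verdict: none. Every listed pattern misses the 2F1 form at 1/4, upper {-1/3, 4}.

First insight: with t_0 = -5/6, the lower running product (C = -5/6, x = 1/4) is a rising factorial.
Adjacent-term ratio: r(k) = (1/4) * (k-1/3) (k+4) / [(k+2) (k+1)] - poly over poly, x = (1/4) from leading terms; C = -5/6 at k = 0.


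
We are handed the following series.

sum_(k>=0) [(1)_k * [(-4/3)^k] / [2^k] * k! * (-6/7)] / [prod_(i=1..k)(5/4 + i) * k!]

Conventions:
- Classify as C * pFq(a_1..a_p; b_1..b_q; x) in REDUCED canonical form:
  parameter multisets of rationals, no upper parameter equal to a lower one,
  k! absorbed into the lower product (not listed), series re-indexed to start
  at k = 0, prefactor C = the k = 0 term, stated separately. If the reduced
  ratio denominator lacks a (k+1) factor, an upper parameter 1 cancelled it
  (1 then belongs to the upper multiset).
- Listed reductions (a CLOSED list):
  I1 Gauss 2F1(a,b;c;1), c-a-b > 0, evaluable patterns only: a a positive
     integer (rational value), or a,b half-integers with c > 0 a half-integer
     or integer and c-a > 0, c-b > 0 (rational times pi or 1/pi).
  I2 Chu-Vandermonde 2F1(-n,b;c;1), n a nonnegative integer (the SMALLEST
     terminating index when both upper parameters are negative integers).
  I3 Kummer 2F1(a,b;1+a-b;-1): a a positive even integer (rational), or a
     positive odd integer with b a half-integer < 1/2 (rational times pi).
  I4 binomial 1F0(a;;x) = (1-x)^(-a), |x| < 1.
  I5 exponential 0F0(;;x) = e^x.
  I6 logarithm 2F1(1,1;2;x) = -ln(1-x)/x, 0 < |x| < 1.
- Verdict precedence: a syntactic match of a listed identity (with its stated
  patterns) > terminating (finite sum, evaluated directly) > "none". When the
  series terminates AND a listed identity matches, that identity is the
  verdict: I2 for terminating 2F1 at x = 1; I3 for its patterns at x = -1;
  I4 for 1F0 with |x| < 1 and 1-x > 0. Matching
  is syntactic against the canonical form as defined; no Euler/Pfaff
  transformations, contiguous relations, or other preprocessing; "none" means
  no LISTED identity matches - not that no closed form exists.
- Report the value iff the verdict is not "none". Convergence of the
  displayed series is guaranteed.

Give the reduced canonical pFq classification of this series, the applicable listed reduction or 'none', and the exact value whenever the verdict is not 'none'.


Classification (C = -6/7): 2F1 with upper {1, 1}, lower {9/4}, argument x = -2/3. Verdict: none. Every listed pattern misses the 2F1 form at -2/3, upper {1, 1}.

The tell: from the first term -6/7: the factorial ratio (C = -6/7, x = -2/3) (k+a-1)!/(a-1)! is a rising factorial (a)_k.
Step ratio: r(k) = (-2/3) * (k+1) (k+1) / [(k+9/4) (k+1)] - rational in k. x = (-2/3); t_0 = -6/7; negate the roots.


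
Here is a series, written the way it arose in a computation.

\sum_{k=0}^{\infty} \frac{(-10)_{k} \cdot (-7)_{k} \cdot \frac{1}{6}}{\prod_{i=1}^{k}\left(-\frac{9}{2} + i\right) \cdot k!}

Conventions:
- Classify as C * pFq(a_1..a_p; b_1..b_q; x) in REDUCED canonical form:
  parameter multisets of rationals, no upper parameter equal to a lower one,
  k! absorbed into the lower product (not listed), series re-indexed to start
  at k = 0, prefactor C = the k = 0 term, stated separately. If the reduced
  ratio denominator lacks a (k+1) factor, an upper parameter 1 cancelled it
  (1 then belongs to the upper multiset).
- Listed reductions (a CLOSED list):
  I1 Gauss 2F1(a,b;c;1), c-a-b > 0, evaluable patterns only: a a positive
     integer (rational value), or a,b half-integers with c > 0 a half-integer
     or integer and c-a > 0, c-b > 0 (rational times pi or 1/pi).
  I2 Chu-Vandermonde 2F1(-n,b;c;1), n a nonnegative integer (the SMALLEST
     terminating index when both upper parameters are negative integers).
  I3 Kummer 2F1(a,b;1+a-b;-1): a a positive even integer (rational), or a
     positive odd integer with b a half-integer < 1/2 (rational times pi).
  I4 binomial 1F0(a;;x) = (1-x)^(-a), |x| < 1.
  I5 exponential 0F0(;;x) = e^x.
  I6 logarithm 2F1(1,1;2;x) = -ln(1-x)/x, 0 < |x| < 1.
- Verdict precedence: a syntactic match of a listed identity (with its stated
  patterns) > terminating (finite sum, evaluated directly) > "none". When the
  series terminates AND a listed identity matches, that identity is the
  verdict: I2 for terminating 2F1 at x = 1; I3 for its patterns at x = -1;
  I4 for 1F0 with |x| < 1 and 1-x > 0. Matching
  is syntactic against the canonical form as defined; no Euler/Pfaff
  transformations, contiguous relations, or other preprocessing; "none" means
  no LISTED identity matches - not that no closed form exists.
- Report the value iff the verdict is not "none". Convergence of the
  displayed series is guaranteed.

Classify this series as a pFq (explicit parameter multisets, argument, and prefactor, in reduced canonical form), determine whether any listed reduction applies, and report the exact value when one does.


With C = \frac{1}{6}: the canonical form is 2F1(-10, -7; -\frac{7}{2}; 1). Verdict at x = 1: Chu-Vandermonde (I2) matches (terminating 2F1 at x = 1 with n = 7, b = -10, c = -\frac{7}{2}). Its exact value is \frac{482885}{6}.

Key observation: t_0 being \frac{1}{6}, the lower running product (C = 1/6, x = 1) is a rising factorial.
Adjacent-term ratio: r(k) = 1 * (k-10) (k-7) / [(k-\frac{7}{2}) (k+1)] ; factor over Q: parameters, x = 1, and C = \frac{1}{6}.


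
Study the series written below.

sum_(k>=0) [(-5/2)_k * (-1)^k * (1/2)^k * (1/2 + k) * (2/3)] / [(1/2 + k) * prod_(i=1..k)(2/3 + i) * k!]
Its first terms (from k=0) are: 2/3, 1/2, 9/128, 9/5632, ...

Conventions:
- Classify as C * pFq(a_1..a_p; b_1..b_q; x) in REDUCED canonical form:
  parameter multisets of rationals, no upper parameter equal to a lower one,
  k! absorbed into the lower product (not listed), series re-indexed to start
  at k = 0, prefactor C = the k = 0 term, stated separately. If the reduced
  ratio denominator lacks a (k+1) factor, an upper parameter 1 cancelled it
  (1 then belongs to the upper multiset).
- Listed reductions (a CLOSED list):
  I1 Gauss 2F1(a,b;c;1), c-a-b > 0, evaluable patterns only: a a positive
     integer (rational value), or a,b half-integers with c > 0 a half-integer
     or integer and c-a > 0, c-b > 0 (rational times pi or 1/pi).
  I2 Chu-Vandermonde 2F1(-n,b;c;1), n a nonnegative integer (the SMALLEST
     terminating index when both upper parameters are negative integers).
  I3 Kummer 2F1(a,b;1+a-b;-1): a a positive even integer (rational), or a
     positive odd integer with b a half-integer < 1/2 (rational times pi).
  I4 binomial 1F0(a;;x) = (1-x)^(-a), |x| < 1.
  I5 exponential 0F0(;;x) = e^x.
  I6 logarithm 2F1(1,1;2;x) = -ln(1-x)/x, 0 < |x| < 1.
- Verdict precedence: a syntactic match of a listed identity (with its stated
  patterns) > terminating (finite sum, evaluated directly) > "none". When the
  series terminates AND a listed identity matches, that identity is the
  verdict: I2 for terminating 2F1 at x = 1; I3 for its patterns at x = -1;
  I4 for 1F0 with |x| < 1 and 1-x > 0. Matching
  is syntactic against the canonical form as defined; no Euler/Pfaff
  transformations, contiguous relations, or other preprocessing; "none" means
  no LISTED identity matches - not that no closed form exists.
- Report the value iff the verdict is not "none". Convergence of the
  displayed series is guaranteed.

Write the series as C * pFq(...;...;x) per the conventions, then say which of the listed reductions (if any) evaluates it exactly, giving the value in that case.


Prefactor 2/3, argument -1/2: 1F1 with upper {-5/2} over lower {5/3}. Verdict: none (x = -1/2): each listed identity misses the multisets {-5/2} ; {5/3}.

Key observation: t_0 = 2/3 here, and the (-1)^k factor (C = 2/3) folds into the argument's sign.
Step ratio: r(k) = (-1/2) * (k-5/2) / [(k+5/3) (k+1)] - rational; roots negated = parameters, x = (-1/2), C = 2/3.


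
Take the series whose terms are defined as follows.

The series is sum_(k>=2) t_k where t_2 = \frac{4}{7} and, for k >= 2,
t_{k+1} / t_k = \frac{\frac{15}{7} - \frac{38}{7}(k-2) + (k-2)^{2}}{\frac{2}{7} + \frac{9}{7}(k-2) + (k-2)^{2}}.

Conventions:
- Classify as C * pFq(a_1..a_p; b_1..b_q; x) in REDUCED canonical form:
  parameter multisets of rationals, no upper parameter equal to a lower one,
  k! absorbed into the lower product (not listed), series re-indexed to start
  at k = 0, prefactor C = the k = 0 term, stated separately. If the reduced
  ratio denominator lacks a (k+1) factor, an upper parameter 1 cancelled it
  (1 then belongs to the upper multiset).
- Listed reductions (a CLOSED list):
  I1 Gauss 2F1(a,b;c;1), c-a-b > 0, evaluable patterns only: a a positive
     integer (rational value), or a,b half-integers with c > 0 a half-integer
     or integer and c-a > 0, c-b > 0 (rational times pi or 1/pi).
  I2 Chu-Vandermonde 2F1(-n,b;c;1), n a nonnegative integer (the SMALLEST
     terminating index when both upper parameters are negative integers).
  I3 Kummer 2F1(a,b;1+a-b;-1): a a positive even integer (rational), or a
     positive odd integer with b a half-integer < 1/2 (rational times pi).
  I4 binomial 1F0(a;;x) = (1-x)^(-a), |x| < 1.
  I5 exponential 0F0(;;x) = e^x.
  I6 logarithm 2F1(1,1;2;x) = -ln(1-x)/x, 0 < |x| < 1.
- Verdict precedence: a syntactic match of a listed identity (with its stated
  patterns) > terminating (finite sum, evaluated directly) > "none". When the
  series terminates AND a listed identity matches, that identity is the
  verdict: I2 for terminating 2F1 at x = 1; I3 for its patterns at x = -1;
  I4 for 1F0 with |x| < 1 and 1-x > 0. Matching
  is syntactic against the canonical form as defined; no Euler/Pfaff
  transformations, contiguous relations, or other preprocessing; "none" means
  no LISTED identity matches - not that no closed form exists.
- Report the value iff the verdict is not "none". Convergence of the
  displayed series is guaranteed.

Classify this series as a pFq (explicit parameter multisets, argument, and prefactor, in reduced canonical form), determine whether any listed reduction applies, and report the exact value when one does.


The series (x = 1) is 2F1: upper {-5, -\frac{3}{7}}, lower {\frac{2}{7}}, prefactor \frac{4}{7}. Verdict: the Chu-Vandermonde identity I2 applies (terminating 2F1 at x = 1 with n = 5, b = -3/7, c = \frac{2}{7}). Exact value: \frac{2717}{966}.

First insight: t_0 being \frac{4}{7}, factor the ratio over Q (prefactor 4/7): negated roots = parameters.
Adjacent-term ratio: r(k) = 1 * (k-5) (k-\frac{3}{7}) / [(k+\frac{2}{7}) (k+1)] ; factor over Q: parameters, x = 1, and C = \frac{4}{7}.


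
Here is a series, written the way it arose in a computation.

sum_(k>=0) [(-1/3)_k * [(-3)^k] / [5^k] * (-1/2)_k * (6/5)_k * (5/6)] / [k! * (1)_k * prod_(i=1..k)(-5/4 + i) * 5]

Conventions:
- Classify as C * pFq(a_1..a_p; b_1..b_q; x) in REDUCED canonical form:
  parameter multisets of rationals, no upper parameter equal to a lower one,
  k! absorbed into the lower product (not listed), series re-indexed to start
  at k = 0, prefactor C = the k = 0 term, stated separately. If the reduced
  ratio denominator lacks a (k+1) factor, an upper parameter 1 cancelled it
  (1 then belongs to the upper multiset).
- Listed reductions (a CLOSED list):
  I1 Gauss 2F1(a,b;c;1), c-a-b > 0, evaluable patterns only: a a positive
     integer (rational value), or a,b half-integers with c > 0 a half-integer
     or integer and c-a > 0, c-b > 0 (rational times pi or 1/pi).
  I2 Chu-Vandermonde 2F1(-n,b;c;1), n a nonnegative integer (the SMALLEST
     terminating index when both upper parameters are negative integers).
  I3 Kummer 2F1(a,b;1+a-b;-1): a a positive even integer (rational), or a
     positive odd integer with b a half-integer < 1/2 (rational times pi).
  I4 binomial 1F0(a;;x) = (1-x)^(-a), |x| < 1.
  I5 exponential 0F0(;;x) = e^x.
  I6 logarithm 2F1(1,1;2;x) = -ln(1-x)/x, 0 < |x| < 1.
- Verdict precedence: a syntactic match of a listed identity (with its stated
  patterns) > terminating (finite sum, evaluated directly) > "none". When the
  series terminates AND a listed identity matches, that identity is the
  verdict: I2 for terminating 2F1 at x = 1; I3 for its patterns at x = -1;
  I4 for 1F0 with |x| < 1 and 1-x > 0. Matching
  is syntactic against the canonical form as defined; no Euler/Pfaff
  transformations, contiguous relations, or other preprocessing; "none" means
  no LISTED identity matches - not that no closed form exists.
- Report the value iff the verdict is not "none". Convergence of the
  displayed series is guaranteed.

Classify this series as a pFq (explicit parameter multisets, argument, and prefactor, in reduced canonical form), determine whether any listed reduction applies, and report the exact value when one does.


Canonical form: C = 1/6 times 3F2 with upper {-1/2, -1/3, 6/5}, lower {-1/4, 1}, x = -3/5. Verdict: none. Every listed pattern misses the 3F2 form at -3/5, upper {-1/2, -1/3, 6/5}.

Key observation: from the first term 1/6: the lower running product (C = 1/6, x = -3/5) is a rising factorial.
Ratio: r(k) = (-3/5) * (k-1/2) (k-1/3) (k+6/5) / [(k-1/4) (k+1) (k+1)] - rational; roots negated = parameters, x = (-3/5), C = 1/6.


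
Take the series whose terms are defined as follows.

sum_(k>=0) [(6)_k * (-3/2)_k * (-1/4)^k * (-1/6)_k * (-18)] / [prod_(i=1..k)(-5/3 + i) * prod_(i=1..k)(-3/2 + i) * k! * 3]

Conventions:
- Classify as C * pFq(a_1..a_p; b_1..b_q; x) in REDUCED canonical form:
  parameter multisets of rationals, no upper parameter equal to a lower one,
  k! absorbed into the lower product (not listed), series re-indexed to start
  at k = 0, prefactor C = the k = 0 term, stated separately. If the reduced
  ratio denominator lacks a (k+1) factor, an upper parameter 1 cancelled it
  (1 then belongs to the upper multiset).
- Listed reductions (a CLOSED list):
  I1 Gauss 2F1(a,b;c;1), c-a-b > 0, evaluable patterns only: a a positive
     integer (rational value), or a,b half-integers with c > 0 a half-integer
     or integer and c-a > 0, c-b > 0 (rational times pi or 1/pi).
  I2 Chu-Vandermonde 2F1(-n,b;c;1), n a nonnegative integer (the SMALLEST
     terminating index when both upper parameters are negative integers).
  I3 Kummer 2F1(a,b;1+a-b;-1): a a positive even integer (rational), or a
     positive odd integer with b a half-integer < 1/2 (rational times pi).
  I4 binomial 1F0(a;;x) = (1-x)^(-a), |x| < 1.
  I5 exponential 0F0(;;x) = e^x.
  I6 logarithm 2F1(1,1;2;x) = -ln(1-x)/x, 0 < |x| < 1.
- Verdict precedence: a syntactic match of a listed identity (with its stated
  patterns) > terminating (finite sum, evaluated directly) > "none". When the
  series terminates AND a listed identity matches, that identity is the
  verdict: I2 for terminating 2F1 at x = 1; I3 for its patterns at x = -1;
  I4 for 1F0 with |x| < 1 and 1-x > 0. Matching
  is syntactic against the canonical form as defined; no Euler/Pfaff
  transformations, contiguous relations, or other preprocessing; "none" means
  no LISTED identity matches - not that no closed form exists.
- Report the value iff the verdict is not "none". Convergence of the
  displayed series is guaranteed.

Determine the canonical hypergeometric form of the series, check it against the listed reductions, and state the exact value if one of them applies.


At argument -1/4: a 3F2 with upper {-3/2, -1/6, 6}, lower {-2/3, -1/2}, scaled by C = -6. Verdict: no listed reduction: x = -1/4 and upper {-3/2, -1/6, 6} fail every I1-I6 pattern.

Structural cue: t_0 = -6 here, and the lower running product (C = -6) is a rising factorial.
Adjacent-term ratio: r(k) = (-1/4) * (k-3/2) (k-1/6) (k+6) / [(k-2/3) (k-1/2) (k+1)] - poly over poly, x = (-1/4) from leading terms; C = -6 at k = 0.


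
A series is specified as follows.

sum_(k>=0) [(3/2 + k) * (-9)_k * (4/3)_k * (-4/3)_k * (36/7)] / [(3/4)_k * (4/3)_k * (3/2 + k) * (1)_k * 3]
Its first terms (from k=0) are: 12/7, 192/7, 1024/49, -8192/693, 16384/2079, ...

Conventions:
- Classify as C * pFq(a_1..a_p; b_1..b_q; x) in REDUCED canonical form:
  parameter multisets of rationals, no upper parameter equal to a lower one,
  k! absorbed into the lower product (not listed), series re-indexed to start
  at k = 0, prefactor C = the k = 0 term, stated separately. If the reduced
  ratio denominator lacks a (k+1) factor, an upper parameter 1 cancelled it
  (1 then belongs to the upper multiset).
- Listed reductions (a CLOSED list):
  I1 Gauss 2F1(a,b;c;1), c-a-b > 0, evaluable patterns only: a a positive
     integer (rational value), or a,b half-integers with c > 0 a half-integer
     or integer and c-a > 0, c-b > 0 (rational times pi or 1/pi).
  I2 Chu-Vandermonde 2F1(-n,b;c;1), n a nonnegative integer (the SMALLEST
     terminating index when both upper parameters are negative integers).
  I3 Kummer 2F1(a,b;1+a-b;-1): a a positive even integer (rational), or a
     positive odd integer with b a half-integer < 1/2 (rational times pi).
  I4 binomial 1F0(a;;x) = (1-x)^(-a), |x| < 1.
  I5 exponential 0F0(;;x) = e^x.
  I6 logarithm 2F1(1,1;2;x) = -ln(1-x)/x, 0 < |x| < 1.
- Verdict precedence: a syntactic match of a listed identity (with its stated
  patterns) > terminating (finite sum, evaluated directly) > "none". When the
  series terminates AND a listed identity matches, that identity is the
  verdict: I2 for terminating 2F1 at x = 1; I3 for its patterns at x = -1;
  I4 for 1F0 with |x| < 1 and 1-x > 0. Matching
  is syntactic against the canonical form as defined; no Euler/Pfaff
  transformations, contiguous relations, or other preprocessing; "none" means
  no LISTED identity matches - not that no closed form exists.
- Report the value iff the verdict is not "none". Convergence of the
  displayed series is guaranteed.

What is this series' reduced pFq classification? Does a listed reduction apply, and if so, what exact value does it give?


Classification (C = 12/7): 2F1 with upper {-9, -4/3}, lower {3/4}, argument x = 1. Verdict (x = 1): the Chu-Vandermonde identity I2 applies (terminating 2F1 at x = 1 with n = 9, b = -4/3, c = 3/4). Hence: 6515147518220/151188055767.

Structural cue: with t_0 = 12/7, the parameter 4/3 appears in both the upper and lower lists and cancels (alongside the other common factor).
Term ratio: r(k) = 1 * (k-9) (k-4/3) / [(k+3/4) (k+1)] - rational; roots negated = parameters, x = 1, C = 12/7.


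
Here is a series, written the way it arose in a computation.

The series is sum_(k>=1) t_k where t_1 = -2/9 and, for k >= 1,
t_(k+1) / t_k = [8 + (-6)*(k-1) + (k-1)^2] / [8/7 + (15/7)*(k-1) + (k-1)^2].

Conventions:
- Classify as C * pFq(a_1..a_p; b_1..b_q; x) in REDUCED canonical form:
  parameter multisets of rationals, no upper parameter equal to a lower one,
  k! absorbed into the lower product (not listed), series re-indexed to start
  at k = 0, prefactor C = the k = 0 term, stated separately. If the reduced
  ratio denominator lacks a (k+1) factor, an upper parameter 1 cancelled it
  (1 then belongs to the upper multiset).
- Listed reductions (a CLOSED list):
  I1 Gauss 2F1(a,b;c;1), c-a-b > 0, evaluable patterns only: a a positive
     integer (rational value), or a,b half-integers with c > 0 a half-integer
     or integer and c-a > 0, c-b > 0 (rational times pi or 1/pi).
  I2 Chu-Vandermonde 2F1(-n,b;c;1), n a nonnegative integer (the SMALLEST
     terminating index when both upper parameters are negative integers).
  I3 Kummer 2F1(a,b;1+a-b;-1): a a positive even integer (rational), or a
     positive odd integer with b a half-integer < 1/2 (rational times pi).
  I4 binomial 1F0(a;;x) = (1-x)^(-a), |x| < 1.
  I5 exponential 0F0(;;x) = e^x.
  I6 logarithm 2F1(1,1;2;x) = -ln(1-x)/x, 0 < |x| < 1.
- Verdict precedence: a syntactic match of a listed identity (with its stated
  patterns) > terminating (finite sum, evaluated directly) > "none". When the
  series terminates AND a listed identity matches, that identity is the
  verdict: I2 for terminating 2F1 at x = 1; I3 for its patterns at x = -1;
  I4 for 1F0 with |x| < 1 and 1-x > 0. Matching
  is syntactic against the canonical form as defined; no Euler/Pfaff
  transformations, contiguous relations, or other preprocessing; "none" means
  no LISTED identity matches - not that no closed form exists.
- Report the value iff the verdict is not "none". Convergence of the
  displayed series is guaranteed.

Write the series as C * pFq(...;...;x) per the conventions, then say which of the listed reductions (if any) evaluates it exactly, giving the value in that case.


With C = -2/9: the canonical form is 2F1(-4, -2; 8/7; 1). Verdict: the Chu-Vandermonde identity I2 fires (terminating 2F1 at x = 1 with n = 2, b = -4, c = 8/7). Value: -43/15.

The tell: t_0 being -2/9, roots of the ratio polynomials (C = -2/9) are the negated parameters.
Consecutive-term ratio: r(k) = 1 * (k-4) (k-2) / [(k+8/7) (k+1)] - poly over poly, x = 1 from leading terms; C = -2/9 at k = 0.


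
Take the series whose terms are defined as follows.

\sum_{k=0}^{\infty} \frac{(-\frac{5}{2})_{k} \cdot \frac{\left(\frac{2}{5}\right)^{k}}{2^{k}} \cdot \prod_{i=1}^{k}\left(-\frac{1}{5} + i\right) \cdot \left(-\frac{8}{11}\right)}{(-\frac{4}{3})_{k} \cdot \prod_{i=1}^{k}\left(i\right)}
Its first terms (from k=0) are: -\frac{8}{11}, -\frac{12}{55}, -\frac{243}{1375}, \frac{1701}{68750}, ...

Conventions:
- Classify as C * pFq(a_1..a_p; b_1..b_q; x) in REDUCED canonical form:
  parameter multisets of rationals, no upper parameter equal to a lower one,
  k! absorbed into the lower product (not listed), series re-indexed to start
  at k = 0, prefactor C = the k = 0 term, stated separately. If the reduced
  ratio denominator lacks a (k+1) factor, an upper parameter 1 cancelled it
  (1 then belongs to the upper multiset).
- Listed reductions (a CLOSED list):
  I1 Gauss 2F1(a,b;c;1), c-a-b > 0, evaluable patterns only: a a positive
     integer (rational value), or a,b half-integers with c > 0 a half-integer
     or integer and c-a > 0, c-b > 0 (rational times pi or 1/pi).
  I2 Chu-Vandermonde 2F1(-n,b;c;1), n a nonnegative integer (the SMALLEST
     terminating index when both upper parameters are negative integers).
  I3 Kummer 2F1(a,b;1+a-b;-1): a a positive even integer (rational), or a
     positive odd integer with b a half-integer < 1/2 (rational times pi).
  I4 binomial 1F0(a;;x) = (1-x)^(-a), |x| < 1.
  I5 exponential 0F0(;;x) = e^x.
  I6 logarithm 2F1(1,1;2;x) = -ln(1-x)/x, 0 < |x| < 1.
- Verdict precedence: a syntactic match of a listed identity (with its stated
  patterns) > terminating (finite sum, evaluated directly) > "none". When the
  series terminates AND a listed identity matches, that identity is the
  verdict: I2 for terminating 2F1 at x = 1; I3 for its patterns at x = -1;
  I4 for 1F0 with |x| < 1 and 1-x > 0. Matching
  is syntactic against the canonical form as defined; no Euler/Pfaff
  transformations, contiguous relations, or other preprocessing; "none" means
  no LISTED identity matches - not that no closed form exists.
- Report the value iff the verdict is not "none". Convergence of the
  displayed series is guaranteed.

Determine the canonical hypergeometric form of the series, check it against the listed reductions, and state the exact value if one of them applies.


Reduced: x = \frac{1}{5}, 2F1, upper = {-\frac{5}{2}, \frac{4}{5}}, lower = {-\frac{4}{3}}, C = -\frac{8}{11}. Verdict: none - this 2F1 at x = \frac{1}{5} matches no listed pattern, and upper {-\frac{5}{2}, \frac{4}{5}} holds no stopper.

Key observation: t_0 being -\frac{8}{11}, the product of the first k integers (C = -8/11, x = 1/5) is k!.
Consecutive-term ratio: r(k) = \frac{1}{5} * (k-\frac{5}{2}) (k+\frac{4}{5}) / [(k-\frac{4}{3}) (k+1)] - rational in k, leading ratio \frac{1}{5}; with t_0 = -\frac{8}{11}, classification follows.


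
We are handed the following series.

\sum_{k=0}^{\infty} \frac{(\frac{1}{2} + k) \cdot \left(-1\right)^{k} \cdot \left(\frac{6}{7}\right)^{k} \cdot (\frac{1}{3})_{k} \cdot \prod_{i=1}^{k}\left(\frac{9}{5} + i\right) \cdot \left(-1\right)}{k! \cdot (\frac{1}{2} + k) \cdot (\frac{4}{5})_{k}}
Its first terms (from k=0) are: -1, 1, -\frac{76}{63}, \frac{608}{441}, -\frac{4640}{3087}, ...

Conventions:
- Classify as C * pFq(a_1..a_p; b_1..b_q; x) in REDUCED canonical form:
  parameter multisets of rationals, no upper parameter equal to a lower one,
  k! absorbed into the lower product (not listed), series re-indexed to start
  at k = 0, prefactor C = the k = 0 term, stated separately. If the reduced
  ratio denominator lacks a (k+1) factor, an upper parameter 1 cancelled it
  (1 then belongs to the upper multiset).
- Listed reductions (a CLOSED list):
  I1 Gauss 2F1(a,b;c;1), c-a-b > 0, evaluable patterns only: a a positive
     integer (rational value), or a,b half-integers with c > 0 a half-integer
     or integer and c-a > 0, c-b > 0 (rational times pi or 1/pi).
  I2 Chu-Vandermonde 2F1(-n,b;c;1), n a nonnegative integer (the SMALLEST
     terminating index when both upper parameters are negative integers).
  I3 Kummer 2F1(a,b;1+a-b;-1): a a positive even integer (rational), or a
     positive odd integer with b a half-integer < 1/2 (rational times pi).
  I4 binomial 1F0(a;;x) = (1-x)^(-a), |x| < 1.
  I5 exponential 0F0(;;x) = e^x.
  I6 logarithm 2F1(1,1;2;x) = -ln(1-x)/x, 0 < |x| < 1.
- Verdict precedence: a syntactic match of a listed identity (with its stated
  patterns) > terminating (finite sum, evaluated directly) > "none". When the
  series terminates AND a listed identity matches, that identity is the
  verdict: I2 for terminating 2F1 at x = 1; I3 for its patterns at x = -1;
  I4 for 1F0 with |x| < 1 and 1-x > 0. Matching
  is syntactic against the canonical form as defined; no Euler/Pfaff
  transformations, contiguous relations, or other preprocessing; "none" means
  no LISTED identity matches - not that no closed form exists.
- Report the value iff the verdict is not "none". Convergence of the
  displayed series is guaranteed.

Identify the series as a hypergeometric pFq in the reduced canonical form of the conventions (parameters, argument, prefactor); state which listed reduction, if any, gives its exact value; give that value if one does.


First insight: t_0 being -1, the (-1)^k factor (C = -1) folds into the argument's sign.
Adjacent-term ratio: r(k) = -\frac{6}{7} * (k+\frac{1}{3}) (k+\frac{14}{5}) / [(k+\frac{4}{5}) (k+1)] - rational in k. x = -\frac{6}{7}; t_0 = -1; negate the roots.

Reduced: x = -\frac{6}{7}, 2F1, upper = {\frac{1}{3}, \frac{14}{5}}, lower = {\frac{4}{5}}, C = -1. Verdict: none. Every listed pattern misses the 2F1 form at -\frac{6}{7}, upper {\frac{1}{3}, \frac{14}{5}}.


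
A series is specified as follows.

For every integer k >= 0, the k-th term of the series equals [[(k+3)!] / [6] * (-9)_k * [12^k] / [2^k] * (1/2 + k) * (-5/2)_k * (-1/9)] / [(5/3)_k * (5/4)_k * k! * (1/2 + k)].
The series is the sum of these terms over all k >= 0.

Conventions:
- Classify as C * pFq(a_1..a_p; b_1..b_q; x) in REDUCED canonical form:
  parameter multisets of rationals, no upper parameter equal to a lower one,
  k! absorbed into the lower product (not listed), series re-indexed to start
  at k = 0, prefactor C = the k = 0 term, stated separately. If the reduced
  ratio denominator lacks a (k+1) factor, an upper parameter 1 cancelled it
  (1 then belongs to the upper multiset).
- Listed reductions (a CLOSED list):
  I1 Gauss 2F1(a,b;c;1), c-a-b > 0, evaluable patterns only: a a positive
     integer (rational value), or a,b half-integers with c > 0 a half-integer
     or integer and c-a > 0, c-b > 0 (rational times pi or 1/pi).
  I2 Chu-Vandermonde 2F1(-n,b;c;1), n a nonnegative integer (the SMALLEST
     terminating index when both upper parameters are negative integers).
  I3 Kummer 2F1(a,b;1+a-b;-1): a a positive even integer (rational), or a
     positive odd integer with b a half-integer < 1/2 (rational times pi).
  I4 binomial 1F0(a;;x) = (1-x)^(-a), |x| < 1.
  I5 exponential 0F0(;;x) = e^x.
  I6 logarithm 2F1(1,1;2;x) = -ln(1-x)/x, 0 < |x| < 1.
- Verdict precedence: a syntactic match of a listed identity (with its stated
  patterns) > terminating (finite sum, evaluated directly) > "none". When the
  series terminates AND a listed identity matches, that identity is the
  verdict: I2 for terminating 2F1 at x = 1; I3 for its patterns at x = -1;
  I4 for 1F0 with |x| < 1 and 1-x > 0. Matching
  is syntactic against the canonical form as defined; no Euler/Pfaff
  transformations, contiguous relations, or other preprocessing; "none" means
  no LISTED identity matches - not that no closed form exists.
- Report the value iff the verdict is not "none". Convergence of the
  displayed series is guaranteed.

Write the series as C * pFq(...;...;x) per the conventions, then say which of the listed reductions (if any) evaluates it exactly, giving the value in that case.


Canonical form: C = -1/9 times 3F2 with upper {-9, -5/2, 4}, lower {5/4, 5/3}, x = 6. Verdict: terminating. With -9 upstairs the series is a 10-term polynomial sum; evaluated term by term. Hence: -421202068255579561/86513783724225.

First insight: t_0 being -1/9, the factor k + 1/2 cancels (top and bottom), leaving C = -1/9.
Term ratio: r(k) = 6 * (k-9) (k-5/2) (k+4) / [(k+5/4) (k+5/3) (k+1)] ; factor over Q: parameters, x = 6, and C = -1/9.
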